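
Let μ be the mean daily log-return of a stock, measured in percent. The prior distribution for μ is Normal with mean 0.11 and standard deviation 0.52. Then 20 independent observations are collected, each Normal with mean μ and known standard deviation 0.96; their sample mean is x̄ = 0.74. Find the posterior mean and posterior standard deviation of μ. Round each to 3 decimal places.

Posterior mean ≈ 0.648; posterior SD ≈ 0.198

With known σ, the Normal prior is conjugate. Weight on the data is w = (n/σ²)/(n/σ² + 1/τ₀²) = 21.7014/(21.7014+3.69822) = 0.85440.
Posterior mean = w·x̄ + (1−w)·μ₀ = 0.85440·0.74 + 0.14560·0.11 = 0.648. Posterior variance = 1/(21.7014+3.69822) = 0.0393707, so SD = 0.198.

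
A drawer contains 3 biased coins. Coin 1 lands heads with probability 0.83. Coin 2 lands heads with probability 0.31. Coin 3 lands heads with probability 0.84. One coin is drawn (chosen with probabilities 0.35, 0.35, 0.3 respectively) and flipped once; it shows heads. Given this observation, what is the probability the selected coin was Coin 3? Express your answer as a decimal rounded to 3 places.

P(heads|C1) = 0.83; P(heads|C2) = 0.31; P(heads|C3) = 0.84.
Prior × likelihood for each source: 0.35·0.83=0.2905, 0.35·0.31=0.1085, 0.3·0.84=0.2520. Summing gives P(heads) = 0.65100.
P(Coin 3 | heads) = 0.2520 / 0.65100 = 0.387.

Posterior probability ≈ 0.387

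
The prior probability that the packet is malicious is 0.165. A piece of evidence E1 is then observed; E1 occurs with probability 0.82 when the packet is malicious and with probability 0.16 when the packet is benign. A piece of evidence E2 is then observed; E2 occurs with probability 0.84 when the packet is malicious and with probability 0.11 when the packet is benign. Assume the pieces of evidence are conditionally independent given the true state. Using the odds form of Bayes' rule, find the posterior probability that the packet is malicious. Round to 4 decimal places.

Posterior probability ≈ 0.8855

Prior odds = 0.165/(1−0.165) = 0.19760. In log-odds, ln(0.19760) = -1.6215.
Add log likelihood ratios: ln(5.1250) + ln(7.6364) = 3.6671.
Posterior log-odds = 2.0456, so posterior odds = exp(2.0456) = 7.7335. Converting, P(H|E) = 7.7335/8.7335 = 0.8855.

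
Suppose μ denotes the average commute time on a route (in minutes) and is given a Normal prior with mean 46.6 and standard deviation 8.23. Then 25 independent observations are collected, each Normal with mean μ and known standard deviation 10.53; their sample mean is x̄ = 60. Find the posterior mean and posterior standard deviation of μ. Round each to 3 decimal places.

Prior precision 1/τ₀² = 1/8.23² = 0.0147639; data precision n/σ² = 25/10.53² = 0.225467.
Posterior precision = 0.0147639 + 0.225467 = 0.240231, giving posterior SD = 1/√0.240231 = 2.040.
Posterior mean = (0.0147639·46.6 + 0.225467·60) / 0.240231 = 59.176.

Posterior mean ≈ 59.176; posterior SD ≈ 2.040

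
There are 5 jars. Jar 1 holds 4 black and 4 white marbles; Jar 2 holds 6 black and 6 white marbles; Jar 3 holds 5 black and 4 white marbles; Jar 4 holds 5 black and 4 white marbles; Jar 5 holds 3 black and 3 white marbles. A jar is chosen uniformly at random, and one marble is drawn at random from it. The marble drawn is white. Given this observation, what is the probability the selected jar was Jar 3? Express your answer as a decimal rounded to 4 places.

P(white|Jar 1) = 0.5; P(white|Jar 2) = 0.5; P(white|Jar 3) = 0.4444; P(white|Jar 4) = 0.4444; P(white|Jar 5) = 0.5.
Prior × likelihood for each source: 0.2·0.5=0.1000, 0.2·0.5=0.1000, 0.2·0.4444=0.08889, 0.2·0.4444=0.08889, 0.2·0.5=0.1000. Summing gives P(white) = 0.47778.
P(Jar 3 | white) = 0.08889 / 0.47778 = 0.1860.

Posterior probability ≈ 0.1860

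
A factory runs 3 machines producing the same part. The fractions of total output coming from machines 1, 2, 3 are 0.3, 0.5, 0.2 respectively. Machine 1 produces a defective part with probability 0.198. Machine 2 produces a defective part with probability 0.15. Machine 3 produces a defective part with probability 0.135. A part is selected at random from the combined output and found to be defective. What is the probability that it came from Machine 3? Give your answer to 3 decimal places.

Posterior probability ≈ 0.167

P(defective|M1) = 0.198; P(defective|M2) = 0.15; P(defective|M3) = 0.135.
Prior × likelihood for each source: 0.3·0.198=0.05940, 0.5·0.15=0.07500, 0.2·0.135=0.02700. Summing gives P(defective) = 0.16140.
P(Machine 3 | defective) = 0.02700 / 0.16140 = 0.167.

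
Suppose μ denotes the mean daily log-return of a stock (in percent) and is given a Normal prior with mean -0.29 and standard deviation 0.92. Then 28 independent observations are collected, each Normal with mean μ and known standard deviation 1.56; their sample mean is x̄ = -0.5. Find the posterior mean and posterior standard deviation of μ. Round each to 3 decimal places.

With known σ, the Normal prior is conjugate. Weight on the data is w = (n/σ²)/(n/σ² + 1/τ₀²) = 11.5056/(11.5056+1.18147) = 0.90688.
Posterior mean = w·x̄ + (1−w)·μ₀ = 0.90688·-0.5 + 0.093124·-0.29 = -0.480. Posterior variance = 1/(11.5056+1.18147) = 0.0788204, so SD = 0.281.

Posterior mean ≈ -0.480; posterior SD ≈ 0.281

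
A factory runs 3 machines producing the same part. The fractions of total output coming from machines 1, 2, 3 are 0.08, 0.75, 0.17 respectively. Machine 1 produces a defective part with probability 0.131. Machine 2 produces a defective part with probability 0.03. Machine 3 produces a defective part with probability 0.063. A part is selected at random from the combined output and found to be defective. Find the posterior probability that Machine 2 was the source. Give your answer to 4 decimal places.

Posterior probability ≈ 0.5150

Tabulate prior·likelihood by source: [1] prior 0.08, lik 0.131, product 0.01048; [2] prior 0.75, lik 0.03, product 0.02250; [3] prior 0.17, lik 0.063, product 0.01071.
Normalizing constant = 0.043690; the posterior for Machine 2 is its product over the sum, 0.02250/0.043690 = 0.5150.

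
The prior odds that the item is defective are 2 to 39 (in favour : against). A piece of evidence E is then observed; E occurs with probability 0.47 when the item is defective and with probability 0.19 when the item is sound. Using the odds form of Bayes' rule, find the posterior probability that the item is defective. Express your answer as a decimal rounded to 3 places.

Prior odds = 2/39 = 0.051282. In log-odds, ln(0.051282) = -2.9704.
Add log likelihood ratio: ln(2.4737) = 0.90571.
Posterior log-odds = -2.0647, so posterior odds = exp(-2.0647) = 0.12686. Converting, P(H|E) = 0.12686/1.1269 = 0.113.

Posterior probability ≈ 0.113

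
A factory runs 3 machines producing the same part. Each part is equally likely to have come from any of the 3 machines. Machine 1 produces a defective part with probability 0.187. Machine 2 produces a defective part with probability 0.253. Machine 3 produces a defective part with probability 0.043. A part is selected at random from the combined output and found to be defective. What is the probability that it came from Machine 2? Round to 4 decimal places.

Tabulate prior·likelihood by source: [1] prior 0.333333, lik 0.187, product 0.06233; [2] prior 0.333333, lik 0.253, product 0.08433; [3] prior 0.333333, lik 0.043, product 0.01433.
Normalizing constant = 0.16100; the posterior for Machine 2 is its product over the sum, 0.08433/0.16100 = 0.5238.

Posterior probability ≈ 0.5238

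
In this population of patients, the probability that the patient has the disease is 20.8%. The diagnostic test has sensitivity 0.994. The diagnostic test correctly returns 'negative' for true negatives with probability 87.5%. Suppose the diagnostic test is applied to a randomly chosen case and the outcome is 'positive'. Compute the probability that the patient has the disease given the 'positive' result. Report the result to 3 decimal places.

Write H for 'the patient has the disease'. Prior odds H:¬H = 0.208/0.792 = 0.26263. For the 'positive' outcome, the likelihood ratio is 0.994/0.125 = 7.9520.
Posterior odds = 0.26263 × 7.9520 = 2.0884, so P(H|E) = 2.0884/(1+2.0884) = 0.676.

P(H | E) ≈ 0.676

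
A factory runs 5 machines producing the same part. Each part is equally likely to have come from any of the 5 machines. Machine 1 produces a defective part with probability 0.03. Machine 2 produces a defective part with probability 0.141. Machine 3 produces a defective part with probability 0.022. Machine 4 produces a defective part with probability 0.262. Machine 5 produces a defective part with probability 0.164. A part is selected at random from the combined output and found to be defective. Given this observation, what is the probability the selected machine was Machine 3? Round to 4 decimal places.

P(defective|M1) = 0.03; P(defective|M2) = 0.141; P(defective|M3) = 0.022; P(defective|M4) = 0.262; P(defective|M5) = 0.164.
Prior × likelihood for each source: 0.2·0.03=0.006000, 0.2·0.141=0.02820, 0.2·0.022=0.004400, 0.2·0.262=0.05240, 0.2·0.164=0.03280. Summing gives P(defective) = 0.12380.
P(Machine 3 | defective) = 0.004400 / 0.12380 = 0.0355.

Posterior probability ≈ 0.0355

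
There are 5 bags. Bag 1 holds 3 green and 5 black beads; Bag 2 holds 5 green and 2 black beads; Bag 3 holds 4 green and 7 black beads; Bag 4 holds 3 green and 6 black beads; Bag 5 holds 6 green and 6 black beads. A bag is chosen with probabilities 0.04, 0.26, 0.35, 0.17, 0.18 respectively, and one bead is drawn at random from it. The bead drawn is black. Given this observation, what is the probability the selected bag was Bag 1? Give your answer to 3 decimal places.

Tabulate prior·likelihood by source: [1] prior 0.04, lik 0.625, product 0.02500; [2] prior 0.26, lik 0.2857, product 0.07429; [3] prior 0.35, lik 0.6364, product 0.2227; [4] prior 0.17, lik 0.6667, product 0.1133; [5] prior 0.18, lik 0.5, product 0.09000.
Normalizing constant = 0.52535; the posterior for Bag 1 is its product over the sum, 0.02500/0.52535 = 0.048.

Posterior probability ≈ 0.048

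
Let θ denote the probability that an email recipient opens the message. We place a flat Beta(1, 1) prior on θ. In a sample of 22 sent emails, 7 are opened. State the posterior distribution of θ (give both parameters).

Posterior: Beta(8, 16)

Observing 7 successes and 15 failures updates Beta(1, 1) by adding the success and failure counts to the two shape parameters: α = 1+7 = 8, β = 1+15 = 16.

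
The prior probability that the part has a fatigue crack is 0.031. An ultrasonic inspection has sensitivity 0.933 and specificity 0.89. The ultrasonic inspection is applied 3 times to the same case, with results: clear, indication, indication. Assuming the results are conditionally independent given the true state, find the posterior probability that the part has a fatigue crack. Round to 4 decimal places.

Let H be the event that the part has a fatigue crack; start with P(H) = 0.031. P('indication'|H) = 0.933, P('indication'|¬H) = 0.11.
Update on result 1 ('clear'): P(H) ← 0.067·0.0310 / (0.067·0.0310 + 0.89·0.9690) = 0.0020770/0.86449 = 0.0024.
Update on result 2 ('indication'): P(H) ← 0.933·0.0024 / (0.933·0.0024 + 0.11·0.9976) = 0.0022416/0.11198 = 0.0200.
Update on result 3 ('indication'): P(H) ← 0.933·0.0200 / (0.933·0.0200 + 0.11·0.9800) = 0.018677/0.12648 = 0.1477.

Posterior P(H) ≈ 0.1477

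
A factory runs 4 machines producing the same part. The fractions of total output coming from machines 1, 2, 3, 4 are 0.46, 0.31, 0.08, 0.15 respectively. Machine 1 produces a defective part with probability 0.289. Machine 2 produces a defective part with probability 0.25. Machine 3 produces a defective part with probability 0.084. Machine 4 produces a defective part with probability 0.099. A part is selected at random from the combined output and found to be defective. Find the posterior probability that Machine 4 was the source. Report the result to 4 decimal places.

P(defective|M1) = 0.289; P(defective|M2) = 0.25; P(defective|M3) = 0.084; P(defective|M4) = 0.099.
Prior × likelihood for each source: 0.46·0.289=0.1329, 0.31·0.25=0.07750, 0.08·0.084=0.006720, 0.15·0.099=0.01485. Summing gives P(defective) = 0.23201.
P(Machine 4 | defective) = 0.01485 / 0.23201 = 0.0640.

Posterior probability ≈ 0.0640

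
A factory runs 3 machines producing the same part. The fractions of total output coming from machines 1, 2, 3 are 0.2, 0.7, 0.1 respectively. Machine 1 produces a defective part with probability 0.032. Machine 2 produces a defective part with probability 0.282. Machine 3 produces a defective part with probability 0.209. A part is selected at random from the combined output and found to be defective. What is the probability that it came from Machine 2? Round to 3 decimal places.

Posterior probability ≈ 0.879

Tabulate prior·likelihood by source: [1] prior 0.2, lik 0.032, product 0.006400; [2] prior 0.7, lik 0.282, product 0.1974; [3] prior 0.1, lik 0.209, product 0.02090.
Normalizing constant = 0.22470; the posterior for Machine 2 is its product over the sum, 0.1974/0.22470 = 0.879.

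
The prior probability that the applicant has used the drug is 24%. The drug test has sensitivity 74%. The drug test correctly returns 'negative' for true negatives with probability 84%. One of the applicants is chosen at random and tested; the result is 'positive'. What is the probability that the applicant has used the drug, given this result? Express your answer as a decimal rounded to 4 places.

P(H | E) ≈ 0.5936

Write H for 'the applicant has used the drug'. Prior odds H:¬H = 0.24/0.76 = 0.31579. For the 'positive' outcome, the likelihood ratio is 0.74/0.16 = 4.6250.
Posterior odds = 0.31579 × 4.6250 = 1.4605, so P(H|E) = 1.4605/(1+1.4605) = 0.5936.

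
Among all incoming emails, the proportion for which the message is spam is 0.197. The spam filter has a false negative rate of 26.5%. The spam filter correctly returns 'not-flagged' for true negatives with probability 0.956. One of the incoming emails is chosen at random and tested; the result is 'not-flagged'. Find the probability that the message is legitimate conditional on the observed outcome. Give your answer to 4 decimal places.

P(¬H | E) ≈ 0.9363

Write H for 'the message is spam'. Prior odds H:¬H = 0.197/0.803 = 0.24533. For the 'not-flagged' outcome, the likelihood ratio is 0.265/0.956 = 0.27720.
Posterior odds = 0.24533 × 0.27720 = 0.068005, so P(H|E) = 0.068005/(1+0.068005) = 0.0637. Then P(¬H|E) = 1 − 0.0637 = 0.9363.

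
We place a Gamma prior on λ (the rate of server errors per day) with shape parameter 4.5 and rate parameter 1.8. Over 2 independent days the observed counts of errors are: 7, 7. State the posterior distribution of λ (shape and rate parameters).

Posterior: Gamma(shape=18.5, rate=3.8)

The Poisson likelihood adds the total count to the shape and the number of exposure periods to the rate. Here ∑xᵢ = 14 and n = 2, so shape 4.5→18.5 and rate 1.8→3.8.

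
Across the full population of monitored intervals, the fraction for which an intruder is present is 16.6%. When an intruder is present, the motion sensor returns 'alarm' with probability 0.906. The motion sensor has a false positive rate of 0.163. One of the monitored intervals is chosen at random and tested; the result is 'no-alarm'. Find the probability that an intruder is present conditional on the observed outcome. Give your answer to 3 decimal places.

P(H | E) ≈ 0.022

Write H for 'an intruder is present'. Prior odds H:¬H = 0.166/0.834 = 0.19904. For the 'no-alarm' outcome, the likelihood ratio is 0.094/0.837 = 0.11231.
Posterior odds = 0.19904 × 0.11231 = 0.022353, so P(H|E) = 0.022353/(1+0.022353) = 0.022.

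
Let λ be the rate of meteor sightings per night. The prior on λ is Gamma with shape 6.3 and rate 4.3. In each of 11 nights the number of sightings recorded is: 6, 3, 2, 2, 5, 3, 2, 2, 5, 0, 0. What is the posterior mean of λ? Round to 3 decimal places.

Posterior mean ≈ 2.373

The Poisson likelihood adds the total count to the shape and the number of exposure periods to the rate. Here ∑xᵢ = 30 and n = 11, so shape 6.3→36.3 and rate 4.3→15.3.
E[λ | data] = 36.3/15.3 = 2.373.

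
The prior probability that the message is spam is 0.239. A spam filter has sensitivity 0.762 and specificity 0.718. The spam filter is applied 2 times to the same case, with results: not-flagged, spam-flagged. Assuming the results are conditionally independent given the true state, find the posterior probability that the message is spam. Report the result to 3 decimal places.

Let H be the event that the message is spam; start with P(H) = 0.239. P('spam-flagged'|H) = 0.762, P('spam-flagged'|¬H) = 0.282.
Update on result 1 ('not-flagged'): P(H) ← 0.238·0.2390 / (0.238·0.2390 + 0.718·0.7610) = 0.056882/0.60328 = 0.0943.
Update on result 2 ('spam-flagged'): P(H) ← 0.762·0.0943 / (0.762·0.0943 + 0.282·0.9057) = 0.071847/0.32726 = 0.2195.

Posterior P(H) ≈ 0.220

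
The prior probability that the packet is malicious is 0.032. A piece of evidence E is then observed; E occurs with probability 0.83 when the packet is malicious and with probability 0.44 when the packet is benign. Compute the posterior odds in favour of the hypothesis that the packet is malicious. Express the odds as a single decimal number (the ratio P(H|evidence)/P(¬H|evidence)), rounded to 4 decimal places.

Prior odds = 0.032/(1−0.032) = 0.033058. In log-odds, ln(0.033058) = -3.4095.
Add log likelihood ratio: ln(1.8864) = 0.63465.
Posterior log-odds = -2.7748, so posterior odds = exp(-2.7748) = 0.062359.

Posterior odds ≈ 0.0624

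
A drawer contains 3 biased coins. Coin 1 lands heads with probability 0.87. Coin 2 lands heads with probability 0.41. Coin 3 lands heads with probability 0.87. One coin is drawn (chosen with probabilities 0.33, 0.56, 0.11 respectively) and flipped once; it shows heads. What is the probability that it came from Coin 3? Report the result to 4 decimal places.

P(heads|C1) = 0.87; P(heads|C2) = 0.41; P(heads|C3) = 0.87.
Prior × likelihood for each source: 0.33·0.87=0.2871, 0.56·0.41=0.2296, 0.11·0.87=0.09570. Summing gives P(heads) = 0.61240.
P(Coin 3 | heads) = 0.09570 / 0.61240 = 0.1563.

Posterior probability ≈ 0.1563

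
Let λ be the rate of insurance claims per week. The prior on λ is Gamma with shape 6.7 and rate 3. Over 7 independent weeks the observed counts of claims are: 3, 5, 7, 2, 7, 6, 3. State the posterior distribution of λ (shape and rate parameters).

Posterior: Gamma(shape=39.7, rate=10)

The Poisson likelihood adds the total count to the shape and the number of exposure periods to the rate. Here ∑xᵢ = 33 and n = 7, so shape 6.7→39.7 and rate 3→10.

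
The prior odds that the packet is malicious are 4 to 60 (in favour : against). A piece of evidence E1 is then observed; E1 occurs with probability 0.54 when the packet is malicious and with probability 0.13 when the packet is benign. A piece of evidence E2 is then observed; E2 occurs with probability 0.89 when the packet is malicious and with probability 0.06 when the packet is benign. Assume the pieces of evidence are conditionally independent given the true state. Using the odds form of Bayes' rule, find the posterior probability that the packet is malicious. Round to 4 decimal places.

Prior odds = 4/60 = 0.066667.
Likelihood ratio for E1 = 0.54/0.13 = 4.1538.
Likelihood ratio for E2 = 0.89/0.06 = 14.833.
Posterior odds = prior odds × LR₁ × LR₂ = 4.1077.
Posterior probability = odds/(1+odds) = 4.1077/5.1077 = 0.8042.

Posterior probability ≈ 0.8042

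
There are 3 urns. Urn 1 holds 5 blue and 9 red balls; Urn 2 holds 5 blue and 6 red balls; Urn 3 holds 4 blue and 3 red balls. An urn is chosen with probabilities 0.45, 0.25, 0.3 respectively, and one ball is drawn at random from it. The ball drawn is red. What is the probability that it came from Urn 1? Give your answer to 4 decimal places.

Posterior probability ≈ 0.5220

P(red|Urn 1) = 0.6429; P(red|Urn 2) = 0.5455; P(red|Urn 3) = 0.4286.
Prior × likelihood for each source: 0.45·0.6429=0.2893, 0.25·0.5455=0.1364, 0.3·0.4286=0.1286. Summing gives P(red) = 0.55422.
P(Urn 1 | red) = 0.2893 / 0.55422 = 0.5220.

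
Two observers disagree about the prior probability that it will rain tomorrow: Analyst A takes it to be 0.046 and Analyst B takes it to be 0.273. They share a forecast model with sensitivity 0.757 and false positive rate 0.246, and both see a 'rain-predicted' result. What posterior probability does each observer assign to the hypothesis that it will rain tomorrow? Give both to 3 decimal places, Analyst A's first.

P('+'|H) = 0.757, P('+'|¬H) = 0.246.
Analyst A: numerator 0.757·0.046 = 0.034822; evidence = 0.034822+0.246·0.954 = 0.26951; posterior = 0.129.
Analyst B: numerator 0.757·0.273 = 0.20666; evidence = 0.20666+0.246·0.727 = 0.38550; posterior = 0.536.

Analyst A: 0.129; Analyst B: 0.536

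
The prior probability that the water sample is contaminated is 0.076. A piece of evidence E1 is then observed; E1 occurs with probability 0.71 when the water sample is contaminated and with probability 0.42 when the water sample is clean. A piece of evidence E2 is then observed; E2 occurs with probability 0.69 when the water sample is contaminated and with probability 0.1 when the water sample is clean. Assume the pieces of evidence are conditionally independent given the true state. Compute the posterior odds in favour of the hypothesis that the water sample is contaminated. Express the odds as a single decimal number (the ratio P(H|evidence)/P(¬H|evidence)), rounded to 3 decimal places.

Posterior odds ≈ 0.959

Prior odds = 0.076/(1−0.076) = 0.082251.
Likelihood ratio for E1 = 0.71/0.42 = 1.6905.
Likelihood ratio for E2 = 0.69/0.1 = 6.9000.
Posterior odds = prior odds × LR₁ × LR₂ = 0.95940.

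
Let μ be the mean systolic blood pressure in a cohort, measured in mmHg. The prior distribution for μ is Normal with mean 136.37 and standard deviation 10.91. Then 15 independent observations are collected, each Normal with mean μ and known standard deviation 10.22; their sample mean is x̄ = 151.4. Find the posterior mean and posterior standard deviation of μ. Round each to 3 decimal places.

With known σ, the Normal prior is conjugate. Weight on the data is w = (n/σ²)/(n/σ² + 1/τ₀²) = 0.143612/(0.143612+0.00840138) = 0.94473.
Posterior mean = w·x̄ + (1−w)·μ₀ = 0.94473·151.4 + 0.055268·136.37 = 150.569. Posterior variance = 1/(0.143612+0.00840138) = 6.57839, so SD = 2.565.

Posterior mean ≈ 150.569; posterior SD ≈ 2.565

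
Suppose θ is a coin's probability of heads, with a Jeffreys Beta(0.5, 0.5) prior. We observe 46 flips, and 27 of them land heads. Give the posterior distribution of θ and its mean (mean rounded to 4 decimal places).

Posterior: Beta(27.5, 19.5); mean ≈ 0.5851

The binomial likelihood is conjugate to the Beta prior: with 27 successes and 19 failures, the posterior is Beta(0.5+27, 0.5+19) = Beta(27.5, 19.5).
Posterior mean = α/(α+β) = 27.5/47 = 0.5851.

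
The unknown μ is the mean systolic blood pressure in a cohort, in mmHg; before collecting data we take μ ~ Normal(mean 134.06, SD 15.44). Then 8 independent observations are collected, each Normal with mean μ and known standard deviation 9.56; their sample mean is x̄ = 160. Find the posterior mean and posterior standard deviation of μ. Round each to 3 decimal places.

Posterior mean ≈ 158.814; posterior SD ≈ 3.302

With known σ, the Normal prior is conjugate. Weight on the data is w = (n/σ²)/(n/σ² + 1/τ₀²) = 0.0875335/(0.0875335+0.00419474) = 0.95427.
Posterior mean = w·x̄ + (1−w)·μ₀ = 0.95427·160 + 0.045730·134.06 = 158.814. Posterior variance = 1/(0.0875335+0.00419474) = 10.9018, so SD = 3.302.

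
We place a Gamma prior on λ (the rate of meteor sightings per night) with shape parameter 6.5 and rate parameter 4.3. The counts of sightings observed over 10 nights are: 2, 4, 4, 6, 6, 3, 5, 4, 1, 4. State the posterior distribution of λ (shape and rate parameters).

The Poisson likelihood adds the total count to the shape and the number of exposure periods to the rate. Here ∑xᵢ = 39 and n = 10, so shape 6.5→45.5 and rate 4.3→14.3.

Posterior: Gamma(shape=45.5, rate=14.3)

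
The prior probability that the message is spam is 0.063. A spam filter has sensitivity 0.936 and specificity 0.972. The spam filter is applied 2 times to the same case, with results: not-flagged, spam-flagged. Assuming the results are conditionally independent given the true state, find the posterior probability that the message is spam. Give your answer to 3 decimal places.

Posterior P(H) ≈ 0.129

With H the event that the message is spam, the joint likelihood of the observed sequence is P(data|H) = 0.064·0.936 = 0.059904 and P(data|¬H) = 0.972·0.028 = 0.027216.
Bayes: P(H|data) = 0.063·0.059904 / (0.063·0.059904 + 0.937·0.027216) = 0.0037740/0.029275 = 0.1289.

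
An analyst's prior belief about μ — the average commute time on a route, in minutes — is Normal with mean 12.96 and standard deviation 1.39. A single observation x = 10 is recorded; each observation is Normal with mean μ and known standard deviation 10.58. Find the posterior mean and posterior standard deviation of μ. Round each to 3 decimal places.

Prior precision 1/τ₀² = 1/1.39² = 0.517572; data precision n/σ² = 1/10.58² = 0.00893364.
Posterior precision = 0.517572 + 0.00893364 = 0.526505, giving posterior SD = 1/√0.526505 = 1.378.
Posterior mean = (0.517572·12.96 + 0.00893364·10) / 0.526505 = 12.910.

Posterior mean ≈ 12.910; posterior SD ≈ 1.378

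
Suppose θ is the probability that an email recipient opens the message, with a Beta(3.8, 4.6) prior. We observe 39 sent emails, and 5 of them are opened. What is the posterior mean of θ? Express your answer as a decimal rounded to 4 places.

Posterior mean ≈ 0.1857

Observing 5 successes and 34 failures updates Beta(3.8, 4.6) by adding the success and failure counts to the two shape parameters: α = 3.8+5 = 8.8, β = 4.6+34 = 38.6.
E[θ | data] = 8.8/(8.8+38.6) = 0.1857.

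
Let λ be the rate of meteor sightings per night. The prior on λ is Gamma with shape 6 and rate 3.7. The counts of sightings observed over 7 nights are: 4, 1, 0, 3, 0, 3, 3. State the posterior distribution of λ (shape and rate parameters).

Posterior: Gamma(shape=20, rate=10.7)

Total count ∑xᵢ = 14 over n = 7 nights.
Gamma is conjugate to the Poisson likelihood: posterior is Gamma(shape = 6+14 = 20, rate = 3.7+7 = 10.7).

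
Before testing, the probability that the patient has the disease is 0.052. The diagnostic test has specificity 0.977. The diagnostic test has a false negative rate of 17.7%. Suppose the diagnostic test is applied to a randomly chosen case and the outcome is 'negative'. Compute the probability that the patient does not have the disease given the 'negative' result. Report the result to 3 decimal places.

Write H for 'the patient has the disease'. Prior odds H:¬H = 0.052/0.948 = 0.054852. For the 'negative' outcome, the likelihood ratio is 0.177/0.977 = 0.18117.
Posterior odds = 0.054852 × 0.18117 = 0.0099374, so P(H|E) = 0.0099374/(1+0.0099374) = 0.010. Then P(¬H|E) = 1 − 0.010 = 0.990.

P(¬H | E) ≈ 0.990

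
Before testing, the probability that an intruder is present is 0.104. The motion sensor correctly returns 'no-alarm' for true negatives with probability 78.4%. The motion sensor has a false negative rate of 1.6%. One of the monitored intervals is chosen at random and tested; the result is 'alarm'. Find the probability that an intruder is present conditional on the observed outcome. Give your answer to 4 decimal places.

Let H be the event that an intruder is present. P(H) = 0.104, so P(¬H) = 0.896. With E the 'alarm' result, P(E|H) = 0.984 and P(E|¬H) = 0.216.
P(E) = 0.984·0.104 + 0.216·0.896 = 0.10234 + 0.19354 = 0.29587.
By Bayes' theorem, P(H|E) = 0.10234 / 0.29587 = 0.3459.

P(H | E) ≈ 0.3459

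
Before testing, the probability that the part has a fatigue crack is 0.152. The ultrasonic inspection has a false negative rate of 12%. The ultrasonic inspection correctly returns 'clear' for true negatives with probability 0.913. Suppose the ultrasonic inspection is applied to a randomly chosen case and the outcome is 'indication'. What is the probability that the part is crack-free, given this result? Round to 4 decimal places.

Write H for 'the part has a fatigue crack'. Prior odds H:¬H = 0.152/0.848 = 0.17925. For the 'indication' outcome, the likelihood ratio is 0.88/0.087 = 10.115.
Posterior odds = 0.17925 × 10.115 = 1.8131, so P(H|E) = 1.8131/(1+1.8131) = 0.6445. Then P(¬H|E) = 1 − 0.6445 = 0.3555.

P(¬H | E) ≈ 0.3555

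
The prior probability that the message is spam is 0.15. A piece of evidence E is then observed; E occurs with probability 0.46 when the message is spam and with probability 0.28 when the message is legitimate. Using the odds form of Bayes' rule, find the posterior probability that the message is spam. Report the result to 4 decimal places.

Posterior probability ≈ 0.2248

Prior odds = 0.15/(1−0.15) = 0.17647.
Likelihood ratio for E = 0.46/0.28 = 1.6429.
Posterior odds = prior odds × LR = 0.28992.
Posterior probability = odds/(1+odds) = 0.28992/1.2899 = 0.2248.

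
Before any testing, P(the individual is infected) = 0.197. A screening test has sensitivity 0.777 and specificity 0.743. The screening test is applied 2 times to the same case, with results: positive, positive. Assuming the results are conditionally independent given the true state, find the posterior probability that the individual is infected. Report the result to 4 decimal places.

Let H be the event that the individual is infected; start with P(H) = 0.197. P('positive'|H) = 0.777, P('positive'|¬H) = 0.257.
Update on result 1 ('positive'): P(H) ← 0.777·0.1970 / (0.777·0.1970 + 0.257·0.8030) = 0.15307/0.35944 = 0.4259.
Update on result 2 ('positive'): P(H) ← 0.777·0.4259 / (0.777·0.4259 + 0.257·0.5741) = 0.33089/0.47844 = 0.6916.

Posterior P(H) ≈ 0.6916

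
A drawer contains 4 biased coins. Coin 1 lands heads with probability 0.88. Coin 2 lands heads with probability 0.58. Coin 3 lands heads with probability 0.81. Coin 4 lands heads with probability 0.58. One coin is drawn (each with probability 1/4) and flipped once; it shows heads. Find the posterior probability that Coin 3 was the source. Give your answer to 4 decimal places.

Tabulate prior·likelihood by source: [1] prior 0.25, lik 0.88, product 0.2200; [2] prior 0.25, lik 0.58, product 0.1450; [3] prior 0.25, lik 0.81, product 0.2025; [4] prior 0.25, lik 0.58, product 0.1450.
Normalizing constant = 0.71250; the posterior for Coin 3 is its product over the sum, 0.2025/0.71250 = 0.2842.

Posterior probability ≈ 0.2842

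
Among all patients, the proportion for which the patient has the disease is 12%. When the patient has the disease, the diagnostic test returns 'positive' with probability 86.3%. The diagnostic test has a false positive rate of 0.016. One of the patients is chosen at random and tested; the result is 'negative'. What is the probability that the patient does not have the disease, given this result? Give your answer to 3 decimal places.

P(¬H | E) ≈ 0.981

Write H for 'the patient has the disease'. Prior odds H:¬H = 0.12/0.88 = 0.13636. For the 'negative' outcome, the likelihood ratio is 0.137/0.984 = 0.13923.
Posterior odds = 0.13636 × 0.13923 = 0.018986, so P(H|E) = 0.018986/(1+0.018986) = 0.019. Then P(¬H|E) = 1 − 0.019 = 0.981.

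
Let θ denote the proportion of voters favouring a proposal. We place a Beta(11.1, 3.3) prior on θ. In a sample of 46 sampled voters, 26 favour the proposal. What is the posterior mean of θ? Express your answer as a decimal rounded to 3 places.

The binomial likelihood is conjugate to the Beta prior: with 26 successes and 20 failures, the posterior is Beta(11.1+26, 3.3+20) = Beta(37.1, 23.3).
Posterior mean = α/(α+β) = 37.1/60.4 = 0.614.

Posterior mean ≈ 0.614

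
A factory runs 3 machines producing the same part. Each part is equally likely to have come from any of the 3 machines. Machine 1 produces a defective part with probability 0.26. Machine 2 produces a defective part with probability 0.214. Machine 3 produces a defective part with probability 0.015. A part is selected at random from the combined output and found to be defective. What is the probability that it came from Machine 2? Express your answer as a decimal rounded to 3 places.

Posterior probability ≈ 0.438

Tabulate prior·likelihood by source: [1] prior 0.333333, lik 0.26, product 0.08667; [2] prior 0.333333, lik 0.214, product 0.07133; [3] prior 0.333333, lik 0.015, product 0.005000.
Normalizing constant = 0.16300; the posterior for Machine 2 is its product over the sum, 0.07133/0.16300 = 0.438.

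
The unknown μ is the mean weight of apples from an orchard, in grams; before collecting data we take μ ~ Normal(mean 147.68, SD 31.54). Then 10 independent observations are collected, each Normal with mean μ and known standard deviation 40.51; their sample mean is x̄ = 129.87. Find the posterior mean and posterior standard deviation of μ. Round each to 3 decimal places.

With known σ, the Normal prior is conjugate. Weight on the data is w = (n/σ²)/(n/σ² + 1/τ₀²) = 0.00609362/(0.00609362+0.00100526) = 0.85839.
Posterior mean = w·x̄ + (1−w)·μ₀ = 0.85839·129.87 + 0.14161·147.68 = 132.392. Posterior variance = 1/(0.00609362+0.00100526) = 140.867, so SD = 11.869.

Posterior mean ≈ 132.392; posterior SD ≈ 11.869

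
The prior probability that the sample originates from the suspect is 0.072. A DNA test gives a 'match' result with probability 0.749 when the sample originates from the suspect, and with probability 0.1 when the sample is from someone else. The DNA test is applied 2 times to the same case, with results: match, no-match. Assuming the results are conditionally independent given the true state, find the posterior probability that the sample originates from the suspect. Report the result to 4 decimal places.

With H the event that the sample originates from the suspect, the joint likelihood of the observed sequence is P(data|H) = 0.749·0.251 = 0.18800 and P(data|¬H) = 0.1·0.9 = 0.090000.
Bayes: P(H|data) = 0.072·0.18800 / (0.072·0.18800 + 0.928·0.090000) = 0.013536/0.097056 = 0.1395.

Posterior P(H) ≈ 0.1395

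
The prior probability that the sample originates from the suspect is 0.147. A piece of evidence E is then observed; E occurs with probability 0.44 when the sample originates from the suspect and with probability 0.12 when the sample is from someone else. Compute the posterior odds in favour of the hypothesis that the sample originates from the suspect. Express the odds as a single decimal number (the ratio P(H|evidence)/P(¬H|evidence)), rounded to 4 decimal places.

Prior odds = 0.147/(1−0.147) = 0.17233.
Likelihood ratio for E = 0.44/0.12 = 3.6667.
Posterior odds = prior odds × LR = 0.63189.

Posterior odds ≈ 0.6319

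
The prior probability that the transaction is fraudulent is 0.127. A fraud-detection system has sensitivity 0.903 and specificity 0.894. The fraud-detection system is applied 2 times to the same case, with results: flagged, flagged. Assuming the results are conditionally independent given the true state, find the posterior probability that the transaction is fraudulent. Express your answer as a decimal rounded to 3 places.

With H the event that the transaction is fraudulent, the joint likelihood of the observed sequence is P(data|H) = 0.903·0.903 = 0.81541 and P(data|¬H) = 0.106·0.106 = 0.011236.
Bayes: P(H|data) = 0.127·0.81541 / (0.127·0.81541 + 0.873·0.011236) = 0.10356/0.11337 = 0.9135.

Posterior P(H) ≈ 0.913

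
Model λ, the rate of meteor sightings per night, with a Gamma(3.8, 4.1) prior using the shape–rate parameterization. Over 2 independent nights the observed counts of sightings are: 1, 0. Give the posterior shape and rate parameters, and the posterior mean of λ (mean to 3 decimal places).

Total count ∑xᵢ = 1 over n = 2 nights.
Gamma is conjugate to the Poisson likelihood: posterior is Gamma(shape = 3.8+1 = 4.8, rate = 4.1+2 = 6.1).
Posterior mean = shape/rate = 4.8/6.1 = 0.787.

Posterior: Gamma(shape=4.8, rate=6.1); mean ≈ 0.787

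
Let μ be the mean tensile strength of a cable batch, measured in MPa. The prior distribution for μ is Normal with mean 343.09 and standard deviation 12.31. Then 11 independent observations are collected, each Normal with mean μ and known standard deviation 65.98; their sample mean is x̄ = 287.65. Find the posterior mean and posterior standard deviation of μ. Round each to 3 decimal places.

Posterior mean ≈ 327.740; posterior SD ≈ 10.468

Prior precision 1/τ₀² = 1/12.31² = 0.00659909; data precision n/σ² = 11/65.98² = 0.00252678.
Posterior precision = 0.00659909 + 0.00252678 = 0.00912587, giving posterior SD = 1/√0.00912587 = 10.468.
Posterior mean = (0.00659909·343.09 + 0.00252678·287.65) / 0.00912587 = 327.740.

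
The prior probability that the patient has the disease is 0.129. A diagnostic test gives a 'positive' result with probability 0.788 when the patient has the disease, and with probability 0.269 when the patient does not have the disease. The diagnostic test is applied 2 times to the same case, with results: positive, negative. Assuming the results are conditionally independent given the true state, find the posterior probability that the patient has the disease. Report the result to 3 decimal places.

Let H be the event that the patient has the disease; start with P(H) = 0.129. P('positive'|H) = 0.788, P('positive'|¬H) = 0.269.
Update on result 1 ('positive'): P(H) ← 0.788·0.1290 / (0.788·0.1290 + 0.269·0.8710) = 0.10165/0.33595 = 0.3026.
Update on result 2 ('negative'): P(H) ← 0.212·0.3026 / (0.212·0.3026 + 0.731·0.6974) = 0.064147/0.57396 = 0.1118.

Posterior P(H) ≈ 0.112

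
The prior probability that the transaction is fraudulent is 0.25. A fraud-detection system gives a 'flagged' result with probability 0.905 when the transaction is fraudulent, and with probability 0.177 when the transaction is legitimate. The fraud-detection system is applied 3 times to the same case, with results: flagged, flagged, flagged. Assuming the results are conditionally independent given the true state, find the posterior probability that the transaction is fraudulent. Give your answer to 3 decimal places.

Let H be the event that the transaction is fraudulent; start with P(H) = 0.25. P('flagged'|H) = 0.905, P('flagged'|¬H) = 0.177.
Update on result 1 ('flagged'): P(H) ← 0.905·0.2500 / (0.905·0.2500 + 0.177·0.7500) = 0.22625/0.35900 = 0.6302.
Update on result 2 ('flagged'): P(H) ← 0.905·0.6302 / (0.905·0.6302 + 0.177·0.3698) = 0.57035/0.63580 = 0.8971.
Update on result 3 ('flagged'): P(H) ← 0.905·0.8971 / (0.905·0.8971 + 0.177·0.1029) = 0.81184/0.83006 = 0.9780.

Posterior P(H) ≈ 0.978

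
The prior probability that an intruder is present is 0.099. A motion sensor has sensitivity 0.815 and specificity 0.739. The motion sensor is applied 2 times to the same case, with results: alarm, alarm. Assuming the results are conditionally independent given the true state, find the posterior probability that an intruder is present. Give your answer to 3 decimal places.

With H the event that an intruder is present, the joint likelihood of the observed sequence is P(data|H) = 0.815·0.815 = 0.66422 and P(data|¬H) = 0.261·0.261 = 0.068121.
Bayes: P(H|data) = 0.099·0.66422 / (0.099·0.66422 + 0.901·0.068121) = 0.065758/0.12714 = 0.5172.

Posterior P(H) ≈ 0.517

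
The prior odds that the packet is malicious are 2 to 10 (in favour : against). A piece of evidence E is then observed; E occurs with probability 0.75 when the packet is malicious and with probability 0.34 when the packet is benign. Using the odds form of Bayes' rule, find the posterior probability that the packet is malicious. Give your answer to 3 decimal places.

Posterior probability ≈ 0.306

Prior odds = 2/10 = 0.20000.
Likelihood ratio for E = 0.75/0.34 = 2.2059.
Posterior odds = prior odds × LR = 0.44118.
Posterior probability = odds/(1+odds) = 0.44118/1.4412 = 0.306.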